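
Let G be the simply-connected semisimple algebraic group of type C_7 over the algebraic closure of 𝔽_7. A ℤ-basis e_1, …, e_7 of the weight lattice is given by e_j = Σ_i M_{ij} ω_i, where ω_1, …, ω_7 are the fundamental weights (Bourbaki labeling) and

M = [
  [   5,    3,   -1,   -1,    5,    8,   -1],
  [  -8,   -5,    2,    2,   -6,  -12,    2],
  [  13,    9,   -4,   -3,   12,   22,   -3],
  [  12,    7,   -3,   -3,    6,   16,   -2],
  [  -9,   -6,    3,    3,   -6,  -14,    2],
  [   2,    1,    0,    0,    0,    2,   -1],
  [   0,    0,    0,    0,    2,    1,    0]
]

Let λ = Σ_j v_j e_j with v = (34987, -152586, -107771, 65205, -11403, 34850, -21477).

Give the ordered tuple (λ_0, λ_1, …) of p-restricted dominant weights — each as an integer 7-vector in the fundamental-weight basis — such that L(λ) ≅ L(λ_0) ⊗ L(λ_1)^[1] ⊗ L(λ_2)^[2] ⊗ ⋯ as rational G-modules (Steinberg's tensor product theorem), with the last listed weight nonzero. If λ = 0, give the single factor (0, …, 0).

((2, 0, 2, 5, 6, 4, 4), (2, 3, 0, 1, 1, 5, 5), (5, 0, 0, 5, 4, 6, 0), (1, 1, 5, 5, 2, 3, 0), (1, 2, 4, 4, 4, 3, 5))

Compute c_i = Σ_j M_{ij} v_j with v = (34987, -152586, -107771, 65205, -11403, 34850, -21477):
  c_1 = (5)·(34987) + (3)·(-152586) + (-1)·(-107771) + (-1)·(65205) + (5)·(-11403) + (8)·(34850) + (-1)·(-21477) = 3005
  c_2 = (-8)·(34987) + (-5)·(-152586) + (2)·(-107771) + (2)·(65205) + (-6)·(-11403) + (-12)·(34850) + (2)·(-21477) = 5166
  c_3 = (13)·(34987) + (9)·(-152586) + (-4)·(-107771) + (-3)·(65205) + (12)·(-11403) + (22)·(34850) + (-3)·(-21477) = 11321
  c_4 = (12)·(34987) + (7)·(-152586) + (-3)·(-107771) + (-3)·(65205) + (6)·(-11403) + (16)·(34850) + (-2)·(-21477) = 11576
  c_5 = (-9)·(34987) + (-6)·(-152586) + (3)·(-107771) + (3)·(65205) + (-6)·(-11403) + (-14)·(34850) + (2)·(-21477) = 10499
  c_6 = (2)·(34987) + (1)·(-152586) + (0)·(-107771) + (0)·(65205) + (0)·(-11403) + (2)·(34850) + (-1)·(-21477) = 8565
  c_7 = (0)·(34987) + (0)·(-152586) + (0)·(-107771) + (0)·(65205) + (2)·(-11403) + (1)·(34850) + (0)·(-21477) = 12044
Base-7 expansion of each c_i:
  c_1 = 3005 = 2·7^0 + 2·7^1 + 5·7^2 + 1·7^3 + 1·7^4
  c_2 = 5166 = 0·7^0 + 3·7^1 + 0·7^2 + 1·7^3 + 2·7^4
  c_3 = 11321 = 2·7^0 + 0·7^1 + 0·7^2 + 5·7^3 + 4·7^4
  c_4 = 11576 = 5·7^0 + 1·7^1 + 5·7^2 + 5·7^3 + 4·7^4
  c_5 = 10499 = 6·7^0 + 1·7^1 + 4·7^2 + 2·7^3 + 4·7^4
  c_6 = 8565 = 4·7^0 + 5·7^1 + 6·7^2 + 3·7^3 + 3·7^4
  c_7 = 12044 = 4·7^0 + 5·7^1 + 0·7^2 + 0·7^3 + 5·7^4
Factor λ_0 = (2, 0, 2, 5, 6, 4, 4)
Factor λ_1 = (2, 3, 0, 1, 1, 5, 5)
Factor λ_2 = (5, 0, 0, 5, 4, 6, 0)
Factor λ_3 = (1, 1, 5, 5, 2, 3, 0)
Factor λ_4 = (1, 2, 4, 4, 4, 3, 5)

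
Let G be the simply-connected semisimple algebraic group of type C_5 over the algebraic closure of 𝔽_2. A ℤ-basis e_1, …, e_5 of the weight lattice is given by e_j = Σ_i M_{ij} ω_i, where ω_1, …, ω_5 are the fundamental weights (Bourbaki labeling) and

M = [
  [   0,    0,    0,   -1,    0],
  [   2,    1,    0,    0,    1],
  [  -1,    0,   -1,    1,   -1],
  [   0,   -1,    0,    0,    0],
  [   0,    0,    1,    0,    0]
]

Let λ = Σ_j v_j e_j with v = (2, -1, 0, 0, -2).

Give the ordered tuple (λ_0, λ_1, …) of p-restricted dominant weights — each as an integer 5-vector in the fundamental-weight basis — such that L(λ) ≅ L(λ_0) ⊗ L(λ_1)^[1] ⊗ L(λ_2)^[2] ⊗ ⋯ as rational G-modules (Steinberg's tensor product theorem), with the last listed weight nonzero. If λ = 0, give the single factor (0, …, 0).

Compute c_i = Σ_j M_{ij} v_j with v = (2, -1, 0, 0, -2):
  c_1 = (0)·(2) + (0)·(-1) + (0)·(0) + (-1)·(0) + (0)·(-2) = 0
  c_2 = (2)·(2) + (1)·(-1) + (0)·(0) + (0)·(0) + (1)·(-2) = 1
  c_3 = (-1)·(2) + (0)·(-1) + (-1)·(0) + (1)·(0) + (-1)·(-2) = 0
  c_4 = (0)·(2) + (-1)·(-1) + (0)·(0) + (0)·(0) + (0)·(-2) = 1
  c_5 = (0)·(2) + (0)·(-1) + (1)·(0) + (0)·(0) + (0)·(-2) = 0
Writing each c_i in base p = 2:
  c_1 = 0
  c_2 = 1 = 1·2^0
  c_3 = 0
  c_4 = 1 = 1·2^0
  c_5 = 0
Factor λ_0 = (0, 1, 0, 1, 0)

((0, 1, 0, 1, 0),)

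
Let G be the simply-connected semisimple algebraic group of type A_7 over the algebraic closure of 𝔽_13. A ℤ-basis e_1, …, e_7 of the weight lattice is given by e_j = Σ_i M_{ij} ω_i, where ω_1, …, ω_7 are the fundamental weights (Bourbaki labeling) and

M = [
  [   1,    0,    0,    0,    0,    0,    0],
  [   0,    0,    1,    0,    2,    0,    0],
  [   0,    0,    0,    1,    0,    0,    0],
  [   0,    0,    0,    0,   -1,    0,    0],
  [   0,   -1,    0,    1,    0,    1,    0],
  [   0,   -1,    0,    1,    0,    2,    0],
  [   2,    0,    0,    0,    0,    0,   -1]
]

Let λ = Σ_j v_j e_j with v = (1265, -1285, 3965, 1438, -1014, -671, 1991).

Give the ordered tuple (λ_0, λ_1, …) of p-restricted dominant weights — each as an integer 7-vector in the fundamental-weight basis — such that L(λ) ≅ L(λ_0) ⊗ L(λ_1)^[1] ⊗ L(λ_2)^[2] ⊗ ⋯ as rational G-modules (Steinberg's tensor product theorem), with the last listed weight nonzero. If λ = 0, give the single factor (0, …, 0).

((4, 0, 8, 0, 11, 3, 6), (6, 6, 6, 0, 1, 2, 2), (7, 11, 8, 6, 12, 8, 3))

In the fundamental-weight basis, λ has coordinates c = M·v (v = (1265, -1285, 3965, 1438, -1014, -671, 1991)):
  c_1 = 1·1265 + (0)·(-1285) + 0·3965 + 0·1438 + (0)·(-1014) + (0)·(-671) + 0·1991 = 1265
  c_2 = 0·1265 + (0)·(-1285) + 1·3965 + 0·1438 + (2)·(-1014) + (0)·(-671) + 0·1991 = 1937
  c_3 = 0·1265 + (0)·(-1285) + 0·3965 + 1·1438 + (0)·(-1014) + (0)·(-671) + 0·1991 = 1438
  c_4 = 0·1265 + (0)·(-1285) + 0·3965 + 0·1438 + (-1)·(-1014) + (0)·(-671) + 0·1991 = 1014
  c_5 = 0·1265 + (-1)·(-1285) + 0·3965 + 1·1438 + (0)·(-1014) + (1)·(-671) + 0·1991 = 2052
  c_6 = 0·1265 + (-1)·(-1285) + 0·3965 + 1·1438 + (0)·(-1014) + (2)·(-671) + 0·1991 = 1381
  c_7 = 2·1265 + (0)·(-1285) + 0·3965 + 0·1438 + (0)·(-1014) + (0)·(-671) + (-1)·(1991) = 539
Expand coordinatewise in base 13:
  c_1 = 1265 = 4·13^0 + 6·13^1 + 7·13^2
  c_2 = 1937 = 0·13^0 + 6·13^1 + 11·13^2
  c_3 = 1438 = 8·13^0 + 6·13^1 + 8·13^2
  c_4 = 1014 = 0·13^0 + 0·13^1 + 6·13^2
  c_5 = 2052 = 11·13^0 + 1·13^1 + 12·13^2
  c_6 = 1381 = 3·13^0 + 2·13^1 + 8·13^2
  c_7 = 539 = 6·13^0 + 2·13^1 + 3·13^2
p-restricted factor λ_0 = (4, 0, 8, 0, 11, 3, 6)
p-restricted factor λ_1 = (6, 6, 6, 0, 1, 2, 2)
p-restricted factor λ_2 = (7, 11, 8, 6, 12, 8, 3)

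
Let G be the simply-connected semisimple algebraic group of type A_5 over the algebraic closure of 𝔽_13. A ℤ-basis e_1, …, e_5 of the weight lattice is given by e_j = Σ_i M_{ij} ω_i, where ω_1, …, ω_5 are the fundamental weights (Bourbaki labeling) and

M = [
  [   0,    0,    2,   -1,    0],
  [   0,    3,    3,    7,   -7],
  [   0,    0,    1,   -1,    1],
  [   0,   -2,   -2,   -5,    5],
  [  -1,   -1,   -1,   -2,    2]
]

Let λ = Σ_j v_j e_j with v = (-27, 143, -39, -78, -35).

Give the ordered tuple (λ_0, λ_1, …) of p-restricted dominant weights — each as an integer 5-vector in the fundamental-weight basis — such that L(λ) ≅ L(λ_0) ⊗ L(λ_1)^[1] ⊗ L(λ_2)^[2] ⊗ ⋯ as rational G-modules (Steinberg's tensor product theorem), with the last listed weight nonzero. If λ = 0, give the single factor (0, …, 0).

((0, 11, 4, 7, 9),)

Compute c_i = Σ_j M_{ij} v_j with v = (-27, 143, -39, -78, -35):
  c_1 = 0*-27 + 0*143 + 2*-39 + -1*-78 + 0*-35 = 0
  c_2 = 0*-27 + 3*143 + 3*-39 + 7*-78 + -7*-35 = 11
  c_3 = 0*-27 + 0*143 + 1*-39 + -1*-78 + 1*-35 = 4
  c_4 = 0*-27 + -2*143 + -2*-39 + -5*-78 + 5*-35 = 7
  c_5 = -1*-27 + -1*143 + -1*-39 + -2*-78 + 2*-35 = 9
Writing each c_i in base p = 13:
  c_1 = 0
  c_2 = 11 = 11·13^0
  c_3 = 4 = 4·13^0
  c_4 = 7 = 7·13^0
  c_5 = 9 = 9·13^0
p-restricted factor λ_0 = (0, 11, 4, 7, 9)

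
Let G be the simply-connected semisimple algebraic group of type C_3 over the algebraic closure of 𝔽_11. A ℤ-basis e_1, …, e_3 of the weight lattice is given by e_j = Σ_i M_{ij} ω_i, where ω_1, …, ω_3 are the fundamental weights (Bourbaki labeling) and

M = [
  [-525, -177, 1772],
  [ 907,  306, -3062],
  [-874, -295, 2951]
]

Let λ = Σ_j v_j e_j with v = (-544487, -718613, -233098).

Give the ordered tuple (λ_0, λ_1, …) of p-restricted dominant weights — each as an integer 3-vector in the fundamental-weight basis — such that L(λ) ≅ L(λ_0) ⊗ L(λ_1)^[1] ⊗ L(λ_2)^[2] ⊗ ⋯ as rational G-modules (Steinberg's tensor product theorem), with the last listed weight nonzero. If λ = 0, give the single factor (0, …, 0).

Converting to the ω-basis (c_i = row i of M dotted with v = (-544487, -718613, -233098)):
  c_1 = (-525)·(-544487) + (-177)·(-718613) + (1772)·(-233098) = 520
  c_2 = (907)·(-544487) + (306)·(-718613) + (-3062)·(-233098) = 789
  c_3 = (-874)·(-544487) + (-295)·(-718613) + (2951)·(-233098) = 275
Base-11 expansion of each c_i:
  c_1 = 520 = 3·11^0 + 3·11^1 + 4·11^2
  c_2 = 789 = 8·11^0 + 5·11^1 + 6·11^2
  c_3 = 275 = 0·11^0 + 3·11^1 + 2·11^2
λ_0 = (3, 8, 0)
λ_1 = (3, 5, 3)
λ_2 = (4, 6, 2)

((3, 8, 0), (3, 5, 3), (4, 6, 2))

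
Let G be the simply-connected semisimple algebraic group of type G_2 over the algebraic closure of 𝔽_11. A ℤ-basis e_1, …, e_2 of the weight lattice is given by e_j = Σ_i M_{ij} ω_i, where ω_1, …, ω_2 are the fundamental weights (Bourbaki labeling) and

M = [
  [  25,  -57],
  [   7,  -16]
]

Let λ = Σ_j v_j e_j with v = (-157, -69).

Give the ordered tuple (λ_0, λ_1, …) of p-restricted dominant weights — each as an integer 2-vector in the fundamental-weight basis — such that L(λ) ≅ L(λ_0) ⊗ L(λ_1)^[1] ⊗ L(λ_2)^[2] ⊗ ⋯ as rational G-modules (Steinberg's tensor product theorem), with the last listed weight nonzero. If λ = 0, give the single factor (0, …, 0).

Change of basis e → ω: c = M·v where v = (-157, -69):
  c_1 = 25*-157 + -57*-69 = 8
  c_2 = 7*-157 + -16*-69 = 5
Writing each c_i in base p = 11:
  c_1 = 8 = 8·11^0
  c_2 = 5 = 5·11^0
p-restricted factor λ_0 = (8, 5)

((8, 5),)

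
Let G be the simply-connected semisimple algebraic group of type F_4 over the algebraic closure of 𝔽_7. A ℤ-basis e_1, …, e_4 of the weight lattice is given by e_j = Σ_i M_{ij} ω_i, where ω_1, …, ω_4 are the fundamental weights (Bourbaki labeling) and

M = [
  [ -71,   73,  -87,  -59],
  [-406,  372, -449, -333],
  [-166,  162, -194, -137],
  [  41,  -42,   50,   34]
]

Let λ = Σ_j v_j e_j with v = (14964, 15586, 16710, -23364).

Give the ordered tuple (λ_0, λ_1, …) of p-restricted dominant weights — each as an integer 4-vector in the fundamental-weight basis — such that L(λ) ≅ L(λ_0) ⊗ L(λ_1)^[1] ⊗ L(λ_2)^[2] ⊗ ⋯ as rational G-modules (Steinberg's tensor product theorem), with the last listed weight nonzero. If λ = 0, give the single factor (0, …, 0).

((5, 2, 1, 1), (5, 4, 5, 5))

Change of basis e → ω: c = M·v where v = (14964, 15586, 16710, -23364):
  c_1 = -71*14964 + 73*15586 + -87*16710 + -59*-23364 = 40
  c_2 = -406*14964 + 372*15586 + -449*16710 + -333*-23364 = 30
  c_3 = -166*14964 + 162*15586 + -194*16710 + -137*-23364 = 36
  c_4 = 41*14964 + -42*15586 + 50*16710 + 34*-23364 = 36
Writing each c_i in base p = 7:
  c_1 = 40 = 5·7^0 + 5·7^1
  c_2 = 30 = 2·7^0 + 4·7^1
  c_3 = 36 = 1·7^0 + 5·7^1
  c_4 = 36 = 1·7^0 + 5·7^1
λ_0 = (5, 2, 1, 1)
λ_1 = (5, 4, 5, 5)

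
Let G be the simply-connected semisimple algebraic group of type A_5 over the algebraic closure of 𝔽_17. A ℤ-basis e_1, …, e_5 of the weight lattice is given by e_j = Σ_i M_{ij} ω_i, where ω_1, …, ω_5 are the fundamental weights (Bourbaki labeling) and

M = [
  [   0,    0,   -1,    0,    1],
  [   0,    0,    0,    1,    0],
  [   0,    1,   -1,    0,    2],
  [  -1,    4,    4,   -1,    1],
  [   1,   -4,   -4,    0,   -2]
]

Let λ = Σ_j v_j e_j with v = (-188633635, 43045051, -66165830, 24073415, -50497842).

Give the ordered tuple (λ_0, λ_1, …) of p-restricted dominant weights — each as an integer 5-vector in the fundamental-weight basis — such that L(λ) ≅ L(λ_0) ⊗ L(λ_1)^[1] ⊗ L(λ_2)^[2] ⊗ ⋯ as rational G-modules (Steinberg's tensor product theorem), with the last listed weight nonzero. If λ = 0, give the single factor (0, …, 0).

In the fundamental-weight basis, λ has coordinates c = M·v (v = (-188633635, 43045051, -66165830, 24073415, -50497842)):
  c_1 = 0*-188633635 + 0*43045051 + -1*-66165830 + 0*24073415 + 1*-50497842 = 15667988
  c_2 = 0*-188633635 + 0*43045051 + 0*-66165830 + 1*24073415 + 0*-50497842 = 24073415
  c_3 = 0*-188633635 + 1*43045051 + -1*-66165830 + 0*24073415 + 2*-50497842 = 8215197
  c_4 = -1*-188633635 + 4*43045051 + 4*-66165830 + -1*24073415 + 1*-50497842 = 21579262
  c_5 = 1*-188633635 + -4*43045051 + -4*-66165830 + 0*24073415 + -2*-50497842 = 4845165
Expand coordinatewise in base 17:
  c_1 = 15667988 = 6·17^0 + 8·17^1 + 1·17^2 + 10·17^3 + 0·17^4 + 11·17^5
  c_2 = 24073415 = 4·17^0 + 0·17^1 + 16·17^2 + 3·17^3 + 16·17^4 + 16·17^5
  c_3 = 8215197 = 15·17^0 + 4·17^1 + 2·17^2 + 6·17^3 + 13·17^4 + 5·17^5
  c_4 = 21579262 = 6·17^0 + 12·17^1 + 4·17^2 + 6·17^3 + 3·17^4 + 15·17^5
  c_5 = 4845165 = 12·17^0 + 4·17^1 + 3·17^2 + 0·17^3 + 7·17^4 + 3·17^5
λ_0 = (6, 4, 15, 6, 12)
λ_1 = (8, 0, 4, 12, 4)
λ_2 = (1, 16, 2, 4, 3)
λ_3 = (10, 3, 6, 6, 0)
λ_4 = (0, 16, 13, 3, 7)
λ_5 = (11, 16, 5, 15, 3)

((6, 4, 15, 6, 12), (8, 0, 4, 12, 4), (1, 16, 2, 4, 3), (10, 3, 6, 6, 0), (0, 16, 13, 3, 7), (11, 16, 5, 15, 3))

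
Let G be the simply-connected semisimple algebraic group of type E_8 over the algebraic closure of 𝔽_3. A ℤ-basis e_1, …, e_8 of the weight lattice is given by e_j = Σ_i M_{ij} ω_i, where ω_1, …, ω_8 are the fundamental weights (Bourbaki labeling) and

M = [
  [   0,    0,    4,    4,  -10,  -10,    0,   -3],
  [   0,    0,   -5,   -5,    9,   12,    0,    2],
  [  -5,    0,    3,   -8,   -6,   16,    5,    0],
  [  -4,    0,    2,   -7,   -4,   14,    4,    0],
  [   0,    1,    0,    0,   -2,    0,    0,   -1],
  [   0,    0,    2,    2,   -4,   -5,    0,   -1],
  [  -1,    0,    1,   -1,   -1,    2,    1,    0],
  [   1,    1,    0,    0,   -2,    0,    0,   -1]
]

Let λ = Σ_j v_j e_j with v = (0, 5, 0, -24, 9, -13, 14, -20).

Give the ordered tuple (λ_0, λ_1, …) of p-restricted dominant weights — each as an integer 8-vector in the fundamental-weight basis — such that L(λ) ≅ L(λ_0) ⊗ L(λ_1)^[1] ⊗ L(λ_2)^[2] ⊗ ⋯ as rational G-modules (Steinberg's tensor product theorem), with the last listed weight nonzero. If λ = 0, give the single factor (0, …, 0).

((1, 2, 0, 0, 1, 1, 0, 1), (1, 1, 0, 2, 2, 0, 1, 2))

In the fundamental-weight basis, λ has coordinates c = M·v (v = (0, 5, 0, -24, 9, -13, 14, -20)):
  c_1 = 0·0 + 0·5 + 4·0 + (4)·(-24) + (-10)·(9) + (-10)·(-13) + 0·14 + (-3)·(-20) = 4
  c_2 = 0·0 + 0·5 + (-5)·(0) + (-5)·(-24) + 9·9 + (12)·(-13) + 0·14 + (2)·(-20) = 5
  c_3 = (-5)·(0) + 0·5 + 3·0 + (-8)·(-24) + (-6)·(9) + (16)·(-13) + 5·14 + (0)·(-20) = 0
  c_4 = (-4)·(0) + 0·5 + 2·0 + (-7)·(-24) + (-4)·(9) + (14)·(-13) + 4·14 + (0)·(-20) = 6
  c_5 = 0·0 + 1·5 + 0·0 + (0)·(-24) + (-2)·(9) + (0)·(-13) + 0·14 + (-1)·(-20) = 7
  c_6 = 0·0 + 0·5 + 2·0 + (2)·(-24) + (-4)·(9) + (-5)·(-13) + 0·14 + (-1)·(-20) = 1
  c_7 = (-1)·(0) + 0·5 + 1·0 + (-1)·(-24) + (-1)·(9) + (2)·(-13) + 1·14 + (0)·(-20) = 3
  c_8 = 1·0 + 1·5 + 0·0 + (0)·(-24) + (-2)·(9) + (0)·(-13) + 0·14 + (-1)·(-20) = 7
p = 3; digits c_i = Σ_j d_{ij}·3^j, 0 ≤ d_{ij} < 3:
  c_1 = 4 = 1·3^0 + 1·3^1
  c_2 = 5 = 2·3^0 + 1·3^1
  c_3 = 0
  c_4 = 6 = 0·3^0 + 2·3^1
  c_5 = 7 = 1·3^0 + 2·3^1
  c_6 = 1 = 1·3^0
  c_7 = 3 = 0·3^0 + 1·3^1
  c_8 = 7 = 1·3^0 + 2·3^1
Factor λ_0 = (1, 2, 0, 0, 1, 1, 0, 1)
Factor λ_1 = (1, 1, 0, 2, 2, 0, 1, 2)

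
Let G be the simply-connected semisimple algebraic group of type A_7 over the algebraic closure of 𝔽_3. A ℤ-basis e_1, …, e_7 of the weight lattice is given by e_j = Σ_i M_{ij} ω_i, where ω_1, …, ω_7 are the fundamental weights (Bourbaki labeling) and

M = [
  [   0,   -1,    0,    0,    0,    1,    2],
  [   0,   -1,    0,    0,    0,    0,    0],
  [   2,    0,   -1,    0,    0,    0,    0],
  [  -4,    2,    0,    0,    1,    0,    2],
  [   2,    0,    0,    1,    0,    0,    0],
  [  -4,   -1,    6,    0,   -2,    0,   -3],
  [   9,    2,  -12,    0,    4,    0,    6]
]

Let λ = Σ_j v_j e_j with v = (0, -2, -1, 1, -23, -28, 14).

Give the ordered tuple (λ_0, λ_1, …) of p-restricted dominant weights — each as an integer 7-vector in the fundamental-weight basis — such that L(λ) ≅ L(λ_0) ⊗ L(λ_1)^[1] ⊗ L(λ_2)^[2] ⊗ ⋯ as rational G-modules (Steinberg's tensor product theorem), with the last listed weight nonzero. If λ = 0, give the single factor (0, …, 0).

ω-coordinates c = M·v, v = (0, -2, -1, 1, -23, -28, 14):
  c_1 = 0*0 + -1*-2 + 0*-1 + 0*1 + 0*-23 + 1*-28 + 2*14 = 2
  c_2 = 0*0 + -1*-2 + 0*-1 + 0*1 + 0*-23 + 0*-28 + 0*14 = 2
  c_3 = 2*0 + 0*-2 + -1*-1 + 0*1 + 0*-23 + 0*-28 + 0*14 = 1
  c_4 = -4*0 + 2*-2 + 0*-1 + 0*1 + 1*-23 + 0*-28 + 2*14 = 1
  c_5 = 2*0 + 0*-2 + 0*-1 + 1*1 + 0*-23 + 0*-28 + 0*14 = 1
  c_6 = -4*0 + -1*-2 + 6*-1 + 0*1 + -2*-23 + 0*-28 + -3*14 = 0
  c_7 = 9*0 + 2*-2 + -12*-1 + 0*1 + 4*-23 + 0*-28 + 6*14 = 0
p = 3; digits c_i = Σ_j d_{ij}·3^j, 0 ≤ d_{ij} < 3:
  c_1 = 2 = 2·3^0
  c_2 = 2 = 2·3^0
  c_3 = 1 = 1·3^0
  c_4 = 1 = 1·3^0
  c_5 = 1 = 1·3^0
  c_6 = 0
  c_7 = 0
p-restricted factor λ_0 = (2, 2, 1, 1, 1, 0, 0)

((2, 2, 1, 1, 1, 0, 0),)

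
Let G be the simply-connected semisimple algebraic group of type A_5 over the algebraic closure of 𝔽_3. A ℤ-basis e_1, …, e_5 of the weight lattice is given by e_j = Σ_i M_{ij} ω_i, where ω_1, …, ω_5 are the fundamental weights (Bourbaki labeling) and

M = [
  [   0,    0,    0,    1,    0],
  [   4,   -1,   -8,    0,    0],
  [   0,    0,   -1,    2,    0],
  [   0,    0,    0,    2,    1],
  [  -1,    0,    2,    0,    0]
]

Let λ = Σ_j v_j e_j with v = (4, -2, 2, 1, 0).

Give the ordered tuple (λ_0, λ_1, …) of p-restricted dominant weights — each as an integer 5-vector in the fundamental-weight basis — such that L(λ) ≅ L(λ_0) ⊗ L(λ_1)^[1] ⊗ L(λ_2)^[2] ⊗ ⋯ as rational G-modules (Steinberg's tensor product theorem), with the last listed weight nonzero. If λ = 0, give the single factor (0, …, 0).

Change of basis e → ω: c = M·v where v = (4, -2, 2, 1, 0):
  c_1 = 0*4 + 0*-2 + 0*2 + 1*1 + 0*0 = 1
  c_2 = 4*4 + -1*-2 + -8*2 + 0*1 + 0*0 = 2
  c_3 = 0*4 + 0*-2 + -1*2 + 2*1 + 0*0 = 0
  c_4 = 0*4 + 0*-2 + 0*2 + 2*1 + 1*0 = 2
  c_5 = -1*4 + 0*-2 + 2*2 + 0*1 + 0*0 = 0
Base-3 expansion of each c_i:
  c_1 = 1 = 1·3^0
  c_2 = 2 = 2·3^0
  c_3 = 0
  c_4 = 2 = 2·3^0
  c_5 = 0
Factor λ_0 = (1, 2, 0, 2, 0)

((1, 2, 0, 2, 0),)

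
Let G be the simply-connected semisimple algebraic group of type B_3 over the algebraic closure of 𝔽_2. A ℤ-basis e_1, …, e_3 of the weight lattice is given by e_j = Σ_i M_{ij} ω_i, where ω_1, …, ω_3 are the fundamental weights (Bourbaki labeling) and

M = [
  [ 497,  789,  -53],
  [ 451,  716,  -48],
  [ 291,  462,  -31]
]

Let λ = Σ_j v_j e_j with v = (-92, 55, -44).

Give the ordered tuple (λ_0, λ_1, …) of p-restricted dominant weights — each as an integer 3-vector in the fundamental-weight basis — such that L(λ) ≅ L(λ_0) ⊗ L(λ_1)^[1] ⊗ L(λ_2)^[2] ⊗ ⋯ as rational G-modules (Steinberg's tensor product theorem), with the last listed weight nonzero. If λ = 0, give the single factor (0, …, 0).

Compute c_i = Σ_j M_{ij} v_j with v = (-92, 55, -44):
  c_1 = 497*-92 + 789*55 + -53*-44 = 3
  c_2 = 451*-92 + 716*55 + -48*-44 = 0
  c_3 = 291*-92 + 462*55 + -31*-44 = 2
Expand coordinatewise in base 2:
  c_1 = 3 = 1·2^0 + 1·2^1
  c_2 = 0
  c_3 = 2 = 0·2^0 + 1·2^1
λ_0 = (1, 0, 0)
λ_1 = (1, 0, 1)

((1, 0, 0), (1, 0, 1))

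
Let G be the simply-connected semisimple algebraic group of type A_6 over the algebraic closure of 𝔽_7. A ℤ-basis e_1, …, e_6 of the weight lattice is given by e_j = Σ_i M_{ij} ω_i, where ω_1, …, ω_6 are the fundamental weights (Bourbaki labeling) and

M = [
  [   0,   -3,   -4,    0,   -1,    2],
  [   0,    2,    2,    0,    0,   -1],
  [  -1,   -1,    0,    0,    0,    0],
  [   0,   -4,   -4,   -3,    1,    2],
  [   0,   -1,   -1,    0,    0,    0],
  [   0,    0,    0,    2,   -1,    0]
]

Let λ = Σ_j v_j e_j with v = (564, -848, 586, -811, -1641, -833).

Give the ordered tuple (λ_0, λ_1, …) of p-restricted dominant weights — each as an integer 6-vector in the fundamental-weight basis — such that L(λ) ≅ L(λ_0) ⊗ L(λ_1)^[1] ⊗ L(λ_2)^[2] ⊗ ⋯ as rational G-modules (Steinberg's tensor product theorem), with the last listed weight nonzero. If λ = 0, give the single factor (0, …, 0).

In the fundamental-weight basis, λ has coordinates c = M·v (v = (564, -848, 586, -811, -1641, -833)):
  c_1 = 0·564 + (-3)·(-848) + (-4)·(586) + (0)·(-811) + (-1)·(-1641) + (2)·(-833) = 175
  c_2 = 0·564 + (2)·(-848) + 2·586 + (0)·(-811) + (0)·(-1641) + (-1)·(-833) = 309
  c_3 = (-1)·(564) + (-1)·(-848) + 0·586 + (0)·(-811) + (0)·(-1641) + (0)·(-833) = 284
  c_4 = 0·564 + (-4)·(-848) + (-4)·(586) + (-3)·(-811) + (1)·(-1641) + (2)·(-833) = 174
  c_5 = 0·564 + (-1)·(-848) + (-1)·(586) + (0)·(-811) + (0)·(-1641) + (0)·(-833) = 262
  c_6 = 0·564 + (0)·(-848) + 0·586 + (2)·(-811) + (-1)·(-1641) + (0)·(-833) = 19
Base-7 expansion of each c_i:
  c_1 = 175 = 0·7^0 + 4·7^1 + 3·7^2
  c_2 = 309 = 1·7^0 + 2·7^1 + 6·7^2
  c_3 = 284 = 4·7^0 + 5·7^1 + 5·7^2
  c_4 = 174 = 6·7^0 + 3·7^1 + 3·7^2
  c_5 = 262 = 3·7^0 + 2·7^1 + 5·7^2
  c_6 = 19 = 5·7^0 + 2·7^1
λ_0 = (0, 1, 4, 6, 3, 5)
λ_1 = (4, 2, 5, 3, 2, 2)
λ_2 = (3, 6, 5, 3, 5, 0)

((0, 1, 4, 6, 3, 5), (4, 2, 5, 3, 2, 2), (3, 6, 5, 3, 5, 0))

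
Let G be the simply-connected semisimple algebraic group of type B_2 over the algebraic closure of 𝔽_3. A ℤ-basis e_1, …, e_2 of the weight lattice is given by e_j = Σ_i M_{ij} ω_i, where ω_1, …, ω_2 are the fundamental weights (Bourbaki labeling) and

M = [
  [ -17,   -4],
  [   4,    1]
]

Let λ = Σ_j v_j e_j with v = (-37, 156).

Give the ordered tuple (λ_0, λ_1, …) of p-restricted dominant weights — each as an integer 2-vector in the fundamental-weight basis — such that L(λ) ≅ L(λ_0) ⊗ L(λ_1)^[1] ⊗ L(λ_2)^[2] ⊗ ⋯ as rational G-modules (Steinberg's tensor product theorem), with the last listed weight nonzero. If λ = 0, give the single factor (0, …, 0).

Compute c_i = Σ_j M_{ij} v_j with v = (-37, 156):
  c_1 = -17*-37 + -4*156 = 5
  c_2 = 4*-37 + 1*156 = 8
Writing each c_i in base p = 3:
  c_1 = 5 = 2·3^0 + 1·3^1
  c_2 = 8 = 2·3^0 + 2·3^1
p-restricted factor λ_0 = (2, 2)
p-restricted factor λ_1 = (1, 2)

((2, 2), (1, 2))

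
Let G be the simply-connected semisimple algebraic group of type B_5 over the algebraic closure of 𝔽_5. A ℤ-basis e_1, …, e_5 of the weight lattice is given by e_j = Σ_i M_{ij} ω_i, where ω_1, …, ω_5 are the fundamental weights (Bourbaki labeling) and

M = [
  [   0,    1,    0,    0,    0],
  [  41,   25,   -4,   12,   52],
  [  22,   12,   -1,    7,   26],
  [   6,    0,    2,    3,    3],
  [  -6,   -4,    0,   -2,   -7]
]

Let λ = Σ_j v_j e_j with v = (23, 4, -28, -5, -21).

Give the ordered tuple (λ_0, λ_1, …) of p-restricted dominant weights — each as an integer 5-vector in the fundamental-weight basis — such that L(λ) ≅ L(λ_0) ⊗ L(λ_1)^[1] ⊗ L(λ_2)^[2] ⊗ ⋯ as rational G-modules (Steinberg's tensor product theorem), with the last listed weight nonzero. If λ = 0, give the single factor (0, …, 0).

Compute c_i = Σ_j M_{ij} v_j with v = (23, 4, -28, -5, -21):
  c_1 = (0)·(23) + (1)·(4) + (0)·(-28) + (0)·(-5) + (0)·(-21) = 4
  c_2 = (41)·(23) + (25)·(4) + (-4)·(-28) + (12)·(-5) + (52)·(-21) = 3
  c_3 = (22)·(23) + (12)·(4) + (-1)·(-28) + (7)·(-5) + (26)·(-21) = 1
  c_4 = (6)·(23) + (0)·(4) + (2)·(-28) + (3)·(-5) + (3)·(-21) = 4
  c_5 = (-6)·(23) + (-4)·(4) + (0)·(-28) + (-2)·(-5) + (-7)·(-21) = 3
Writing each c_i in base p = 5:
  c_1 = 4 = 4·5^0
  c_2 = 3 = 3·5^0
  c_3 = 1 = 1·5^0
  c_4 = 4 = 4·5^0
  c_5 = 3 = 3·5^0
Factor λ_0 = (4, 3, 1, 4, 3)

((4, 3, 1, 4, 3),)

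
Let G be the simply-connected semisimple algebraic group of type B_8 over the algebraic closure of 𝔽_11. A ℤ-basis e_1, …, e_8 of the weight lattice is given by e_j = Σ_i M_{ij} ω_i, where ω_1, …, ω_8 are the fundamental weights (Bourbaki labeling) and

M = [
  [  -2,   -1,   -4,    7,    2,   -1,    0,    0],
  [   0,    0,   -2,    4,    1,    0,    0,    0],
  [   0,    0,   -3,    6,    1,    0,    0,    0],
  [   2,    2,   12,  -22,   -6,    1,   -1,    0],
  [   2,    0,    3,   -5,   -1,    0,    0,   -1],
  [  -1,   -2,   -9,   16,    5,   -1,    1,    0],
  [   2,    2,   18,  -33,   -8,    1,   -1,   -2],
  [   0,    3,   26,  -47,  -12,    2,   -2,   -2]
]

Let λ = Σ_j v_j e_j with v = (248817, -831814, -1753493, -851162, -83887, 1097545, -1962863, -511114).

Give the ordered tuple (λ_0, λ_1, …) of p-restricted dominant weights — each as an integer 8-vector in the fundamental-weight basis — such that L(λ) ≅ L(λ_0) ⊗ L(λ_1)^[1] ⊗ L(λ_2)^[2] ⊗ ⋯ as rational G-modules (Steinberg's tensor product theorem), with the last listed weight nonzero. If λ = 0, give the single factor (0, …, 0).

((3, 4, 1, 6, 10, 1, 9, 7), (6, 5, 4, 6, 10, 4, 6, 3), (7, 9, 3, 1, 0, 5, 0, 1), (5, 2, 8, 6, 0, 7, 8, 7), (8, 1, 4, 5, 6, 6, 7, 4))

ω-coordinates c = M·v, v = (248817, -831814, -1753493, -851162, -83887, 1097545, -1962863, -511114):
  c_1 = (-2)·(248817) + (-1)·(-831814) + (-4)·(-1753493) + (7)·(-851162) + (2)·(-83887) + (-1)·(1097545) + (0)·(-1962863) + (0)·(-511114) = 124699
  c_2 = 0·248817 + (0)·(-831814) + (-2)·(-1753493) + (4)·(-851162) + (1)·(-83887) + 0·1097545 + (0)·(-1962863) + (0)·(-511114) = 18451
  c_3 = 0·248817 + (0)·(-831814) + (-3)·(-1753493) + (6)·(-851162) + (1)·(-83887) + 0·1097545 + (0)·(-1962863) + (0)·(-511114) = 69620
  c_4 = 2·248817 + (2)·(-831814) + (12)·(-1753493) + (-22)·(-851162) + (-6)·(-83887) + 1·1097545 + (-1)·(-1962863) + (0)·(-511114) = 81384
  c_5 = 2·248817 + (0)·(-831814) + (3)·(-1753493) + (-5)·(-851162) + (-1)·(-83887) + 0·1097545 + (0)·(-1962863) + (-1)·(-511114) = 87966
  c_6 = (-1)·(248817) + (-2)·(-831814) + (-9)·(-1753493) + (16)·(-851162) + (5)·(-83887) + (-1)·(1097545) + (1)·(-1962863) + (0)·(-511114) = 97813
  c_7 = 2·248817 + (2)·(-831814) + (18)·(-1753493) + (-33)·(-851162) + (-8)·(-83887) + 1·1097545 + (-1)·(-1962863) + (-2)·(-511114) = 113210
  c_8 = 0·248817 + (3)·(-831814) + (26)·(-1753493) + (-47)·(-851162) + (-12)·(-83887) + 2·1097545 + (-2)·(-1962863) + (-2)·(-511114) = 68042
Base-11 expansion of each c_i:
  c_1 = 124699 = 3·11^0 + 6·11^1 + 7·11^2 + 5·11^3 + 8·11^4
  c_2 = 18451 = 4·11^0 + 5·11^1 + 9·11^2 + 2·11^3 + 1·11^4
  c_3 = 69620 = 1·11^0 + 4·11^1 + 3·11^2 + 8·11^3 + 4·11^4
  c_4 = 81384 = 6·11^0 + 6·11^1 + 1·11^2 + 6·11^3 + 5·11^4
  c_5 = 87966 = 10·11^0 + 10·11^1 + 0·11^2 + 0·11^3 + 6·11^4
  c_6 = 97813 = 1·11^0 + 4·11^1 + 5·11^2 + 7·11^3 + 6·11^4
  c_7 = 113210 = 9·11^0 + 6·11^1 + 0·11^2 + 8·11^3 + 7·11^4
  c_8 = 68042 = 7·11^0 + 3·11^1 + 1·11^2 + 7·11^3 + 4·11^4
Factor λ_0 = (3, 4, 1, 6, 10, 1, 9, 7)
Factor λ_1 = (6, 5, 4, 6, 10, 4, 6, 3)
Factor λ_2 = (7, 9, 3, 1, 0, 5, 0, 1)
Factor λ_3 = (5, 2, 8, 6, 0, 7, 8, 7)
Factor λ_4 = (8, 1, 4, 5, 6, 6, 7, 4)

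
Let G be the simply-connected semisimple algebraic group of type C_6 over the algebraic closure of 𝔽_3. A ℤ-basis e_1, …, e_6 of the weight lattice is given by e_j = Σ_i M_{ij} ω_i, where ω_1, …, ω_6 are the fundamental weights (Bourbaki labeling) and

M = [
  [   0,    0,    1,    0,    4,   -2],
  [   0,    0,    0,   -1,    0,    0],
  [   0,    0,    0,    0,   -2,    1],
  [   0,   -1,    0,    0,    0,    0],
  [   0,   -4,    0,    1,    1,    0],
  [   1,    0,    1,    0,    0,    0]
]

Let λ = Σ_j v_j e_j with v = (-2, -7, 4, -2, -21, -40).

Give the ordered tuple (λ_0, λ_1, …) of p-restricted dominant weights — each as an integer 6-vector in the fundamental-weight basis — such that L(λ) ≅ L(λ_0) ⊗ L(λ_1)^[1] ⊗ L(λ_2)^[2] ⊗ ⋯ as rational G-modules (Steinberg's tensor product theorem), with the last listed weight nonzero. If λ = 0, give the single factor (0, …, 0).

((0, 2, 2, 1, 2, 2), (0, 0, 0, 2, 1, 0))

Converting to the ω-basis (c_i = row i of M dotted with v = (-2, -7, 4, -2, -21, -40)):
  c_1 = (0)·(-2) + (0)·(-7) + (1)·(4) + (0)·(-2) + (4)·(-21) + (-2)·(-40) = 0
  c_2 = (0)·(-2) + (0)·(-7) + (0)·(4) + (-1)·(-2) + (0)·(-21) + (0)·(-40) = 2
  c_3 = (0)·(-2) + (0)·(-7) + (0)·(4) + (0)·(-2) + (-2)·(-21) + (1)·(-40) = 2
  c_4 = (0)·(-2) + (-1)·(-7) + (0)·(4) + (0)·(-2) + (0)·(-21) + (0)·(-40) = 7
  c_5 = (0)·(-2) + (-4)·(-7) + (0)·(4) + (1)·(-2) + (1)·(-21) + (0)·(-40) = 5
  c_6 = (1)·(-2) + (0)·(-7) + (1)·(4) + (0)·(-2) + (0)·(-21) + (0)·(-40) = 2
Expand coordinatewise in base 3:
  c_1 = 0
  c_2 = 2 = 2·3^0
  c_3 = 2 = 2·3^0
  c_4 = 7 = 1·3^0 + 2·3^1
  c_5 = 5 = 2·3^0 + 1·3^1
  c_6 = 2 = 2·3^0
Factor λ_0 = (0, 2, 2, 1, 2, 2)
Factor λ_1 = (0, 0, 0, 2, 1, 0)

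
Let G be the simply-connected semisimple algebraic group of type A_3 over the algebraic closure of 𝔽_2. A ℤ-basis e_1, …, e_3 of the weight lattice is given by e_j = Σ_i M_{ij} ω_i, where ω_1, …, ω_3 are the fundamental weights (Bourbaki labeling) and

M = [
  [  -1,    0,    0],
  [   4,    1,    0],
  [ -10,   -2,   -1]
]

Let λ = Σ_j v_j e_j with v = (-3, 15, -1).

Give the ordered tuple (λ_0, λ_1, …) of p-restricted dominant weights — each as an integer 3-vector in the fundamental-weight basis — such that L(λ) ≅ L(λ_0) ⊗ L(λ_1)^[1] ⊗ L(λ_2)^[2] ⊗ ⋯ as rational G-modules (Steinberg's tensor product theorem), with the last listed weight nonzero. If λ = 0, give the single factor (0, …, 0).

Change of basis e → ω: c = M·v where v = (-3, 15, -1):
  c_1 = -1*-3 + 0*15 + 0*-1 = 3
  c_2 = 4*-3 + 1*15 + 0*-1 = 3
  c_3 = -10*-3 + -2*15 + -1*-1 = 1
Base-2 expansion of each c_i:
  c_1 = 3 = 1·2^0 + 1·2^1
  c_2 = 3 = 1·2^0 + 1·2^1
  c_3 = 1 = 1·2^0
Factor λ_0 = (1, 1, 1)
Factor λ_1 = (1, 1, 0)

((1, 1, 1), (1, 1, 0))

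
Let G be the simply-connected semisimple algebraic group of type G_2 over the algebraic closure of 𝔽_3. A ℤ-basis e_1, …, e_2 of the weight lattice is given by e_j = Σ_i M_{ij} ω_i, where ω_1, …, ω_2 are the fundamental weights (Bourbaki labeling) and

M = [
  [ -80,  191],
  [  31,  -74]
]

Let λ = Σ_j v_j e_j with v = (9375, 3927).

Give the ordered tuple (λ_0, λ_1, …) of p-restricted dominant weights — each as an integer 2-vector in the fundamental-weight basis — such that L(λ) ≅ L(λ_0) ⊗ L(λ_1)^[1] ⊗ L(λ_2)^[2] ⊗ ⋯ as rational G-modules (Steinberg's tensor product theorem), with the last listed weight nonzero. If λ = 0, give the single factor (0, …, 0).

((0, 0), (1, 0), (0, 0), (2, 1))

ω-coordinates c = M·v, v = (9375, 3927):
  c_1 = -80*9375 + 191*3927 = 57
  c_2 = 31*9375 + -74*3927 = 27
Writing each c_i in base p = 3:
  c_1 = 57 = 0·3^0 + 1·3^1 + 0·3^2 + 2·3^3
  c_2 = 27 = 0·3^0 + 0·3^1 + 0·3^2 + 1·3^3
λ_0 = (0, 0)
λ_1 = (1, 0)
λ_2 = (0, 0)
λ_3 = (2, 1)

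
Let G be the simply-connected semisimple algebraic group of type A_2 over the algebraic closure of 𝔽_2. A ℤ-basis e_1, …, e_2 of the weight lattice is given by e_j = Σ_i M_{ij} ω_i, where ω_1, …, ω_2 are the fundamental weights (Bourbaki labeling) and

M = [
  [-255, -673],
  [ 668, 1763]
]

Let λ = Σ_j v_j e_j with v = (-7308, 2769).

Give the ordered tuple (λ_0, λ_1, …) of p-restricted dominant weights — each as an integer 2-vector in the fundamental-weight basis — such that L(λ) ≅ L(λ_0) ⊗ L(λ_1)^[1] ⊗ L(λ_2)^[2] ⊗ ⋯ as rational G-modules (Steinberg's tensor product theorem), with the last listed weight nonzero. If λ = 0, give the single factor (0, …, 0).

Compute c_i = Σ_j M_{ij} v_j with v = (-7308, 2769):
  c_1 = (-255)·(-7308) + (-673)·(2769) = 3
  c_2 = (668)·(-7308) + 1763·2769 = 3
Expand coordinatewise in base 2:
  c_1 = 3 = 1·2^0 + 1·2^1
  c_2 = 3 = 1·2^0 + 1·2^1
p-restricted factor λ_0 = (1, 1)
p-restricted factor λ_1 = (1, 1)

((1, 1), (1, 1))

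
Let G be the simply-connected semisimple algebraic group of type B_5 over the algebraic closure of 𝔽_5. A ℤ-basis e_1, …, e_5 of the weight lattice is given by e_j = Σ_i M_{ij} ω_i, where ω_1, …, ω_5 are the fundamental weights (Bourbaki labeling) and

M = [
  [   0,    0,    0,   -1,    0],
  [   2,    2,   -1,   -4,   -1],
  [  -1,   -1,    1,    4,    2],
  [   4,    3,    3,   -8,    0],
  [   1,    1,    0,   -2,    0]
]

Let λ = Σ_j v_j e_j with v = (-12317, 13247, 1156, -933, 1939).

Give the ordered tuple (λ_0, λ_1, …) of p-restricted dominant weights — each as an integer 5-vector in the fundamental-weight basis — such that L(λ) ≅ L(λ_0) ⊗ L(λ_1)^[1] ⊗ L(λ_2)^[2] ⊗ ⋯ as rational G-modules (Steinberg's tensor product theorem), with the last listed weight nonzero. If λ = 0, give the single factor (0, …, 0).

((3, 2, 2, 0, 1), (1, 4, 4, 1, 4), (2, 4, 4, 1, 1), (2, 4, 2, 1, 2), (1, 3, 0, 2, 4))

Change of basis e → ω: c = M·v where v = (-12317, 13247, 1156, -933, 1939):
  c_1 = (0)·(-12317) + 0·13247 + 0·1156 + (-1)·(-933) + 0·1939 = 933
  c_2 = (2)·(-12317) + 2·13247 + (-1)·(1156) + (-4)·(-933) + (-1)·(1939) = 2497
  c_3 = (-1)·(-12317) + (-1)·(13247) + 1·1156 + (4)·(-933) + 2·1939 = 372
  c_4 = (4)·(-12317) + 3·13247 + 3·1156 + (-8)·(-933) + 0·1939 = 1405
  c_5 = (1)·(-12317) + 1·13247 + 0·1156 + (-2)·(-933) + 0·1939 = 2796
Expand coordinatewise in base 5:
  c_1 = 933 = 3·5^0 + 1·5^1 + 2·5^2 + 2·5^3 + 1·5^4
  c_2 = 2497 = 2·5^0 + 4·5^1 + 4·5^2 + 4·5^3 + 3·5^4
  c_3 = 372 = 2·5^0 + 4·5^1 + 4·5^2 + 2·5^3
  c_4 = 1405 = 0·5^0 + 1·5^1 + 1·5^2 + 1·5^3 + 2·5^4
  c_5 = 2796 = 1·5^0 + 4·5^1 + 1·5^2 + 2·5^3 + 4·5^4
Factor λ_0 = (3, 2, 2, 0, 1)
Factor λ_1 = (1, 4, 4, 1, 4)
Factor λ_2 = (2, 4, 4, 1, 1)
Factor λ_3 = (2, 4, 2, 1, 2)
Factor λ_4 = (1, 3, 0, 2, 4)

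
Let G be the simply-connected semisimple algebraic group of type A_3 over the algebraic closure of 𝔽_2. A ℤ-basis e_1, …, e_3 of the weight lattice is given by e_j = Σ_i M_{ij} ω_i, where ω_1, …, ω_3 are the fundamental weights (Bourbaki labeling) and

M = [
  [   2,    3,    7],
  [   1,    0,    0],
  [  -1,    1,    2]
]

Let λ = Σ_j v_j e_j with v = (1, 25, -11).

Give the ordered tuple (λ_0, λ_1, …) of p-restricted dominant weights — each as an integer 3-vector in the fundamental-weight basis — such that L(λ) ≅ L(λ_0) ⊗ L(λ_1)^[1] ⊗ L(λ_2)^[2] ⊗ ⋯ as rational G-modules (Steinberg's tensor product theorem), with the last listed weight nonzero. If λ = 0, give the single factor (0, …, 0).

((0, 1, 0), (0, 0, 1))

Compute c_i = Σ_j M_{ij} v_j with v = (1, 25, -11):
  c_1 = 2*1 + 3*25 + 7*-11 = 0
  c_2 = 1*1 + 0*25 + 0*-11 = 1
  c_3 = -1*1 + 1*25 + 2*-11 = 2
Writing each c_i in base p = 2:
  c_1 = 0
  c_2 = 1 = 1·2^0
  c_3 = 2 = 0·2^0 + 1·2^1
Factor λ_0 = (0, 1, 0)
Factor λ_1 = (0, 0, 1)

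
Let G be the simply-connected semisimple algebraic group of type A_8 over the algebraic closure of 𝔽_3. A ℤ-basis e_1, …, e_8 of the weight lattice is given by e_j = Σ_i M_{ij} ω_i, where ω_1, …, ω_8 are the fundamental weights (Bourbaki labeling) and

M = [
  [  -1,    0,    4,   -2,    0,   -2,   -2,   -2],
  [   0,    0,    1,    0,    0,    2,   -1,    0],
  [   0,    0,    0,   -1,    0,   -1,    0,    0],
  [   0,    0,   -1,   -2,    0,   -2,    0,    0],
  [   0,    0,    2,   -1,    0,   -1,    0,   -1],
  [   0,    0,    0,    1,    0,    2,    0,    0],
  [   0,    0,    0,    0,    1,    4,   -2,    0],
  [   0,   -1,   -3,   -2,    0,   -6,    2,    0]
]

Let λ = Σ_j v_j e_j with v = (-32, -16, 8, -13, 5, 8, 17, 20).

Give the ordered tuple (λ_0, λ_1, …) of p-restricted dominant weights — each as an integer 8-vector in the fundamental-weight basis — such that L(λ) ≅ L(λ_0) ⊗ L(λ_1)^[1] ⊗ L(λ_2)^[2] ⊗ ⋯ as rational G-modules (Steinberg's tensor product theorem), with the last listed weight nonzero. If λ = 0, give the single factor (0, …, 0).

In the fundamental-weight basis, λ has coordinates c = M·v (v = (-32, -16, 8, -13, 5, 8, 17, 20)):
  c_1 = -1*-32 + 0*-16 + 4*8 + -2*-13 + 0*5 + -2*8 + -2*17 + -2*20 = 0
  c_2 = 0*-32 + 0*-16 + 1*8 + 0*-13 + 0*5 + 2*8 + -1*17 + 0*20 = 7
  c_3 = 0*-32 + 0*-16 + 0*8 + -1*-13 + 0*5 + -1*8 + 0*17 + 0*20 = 5
  c_4 = 0*-32 + 0*-16 + -1*8 + -2*-13 + 0*5 + -2*8 + 0*17 + 0*20 = 2
  c_5 = 0*-32 + 0*-16 + 2*8 + -1*-13 + 0*5 + -1*8 + 0*17 + -1*20 = 1
  c_6 = 0*-32 + 0*-16 + 0*8 + 1*-13 + 0*5 + 2*8 + 0*17 + 0*20 = 3
  c_7 = 0*-32 + 0*-16 + 0*8 + 0*-13 + 1*5 + 4*8 + -2*17 + 0*20 = 3
  c_8 = 0*-32 + -1*-16 + -3*8 + -2*-13 + 0*5 + -6*8 + 2*17 + 0*20 = 4
Writing each c_i in base p = 3:
  c_1 = 0
  c_2 = 7 = 1·3^0 + 2·3^1
  c_3 = 5 = 2·3^0 + 1·3^1
  c_4 = 2 = 2·3^0
  c_5 = 1 = 1·3^0
  c_6 = 3 = 0·3^0 + 1·3^1
  c_7 = 3 = 0·3^0 + 1·3^1
  c_8 = 4 = 1·3^0 + 1·3^1
Factor λ_0 = (0, 1, 2, 2, 1, 0, 0, 1)
Factor λ_1 = (0, 2, 1, 0, 0, 1, 1, 1)

((0, 1, 2, 2, 1, 0, 0, 1), (0, 2, 1, 0, 0, 1, 1, 1))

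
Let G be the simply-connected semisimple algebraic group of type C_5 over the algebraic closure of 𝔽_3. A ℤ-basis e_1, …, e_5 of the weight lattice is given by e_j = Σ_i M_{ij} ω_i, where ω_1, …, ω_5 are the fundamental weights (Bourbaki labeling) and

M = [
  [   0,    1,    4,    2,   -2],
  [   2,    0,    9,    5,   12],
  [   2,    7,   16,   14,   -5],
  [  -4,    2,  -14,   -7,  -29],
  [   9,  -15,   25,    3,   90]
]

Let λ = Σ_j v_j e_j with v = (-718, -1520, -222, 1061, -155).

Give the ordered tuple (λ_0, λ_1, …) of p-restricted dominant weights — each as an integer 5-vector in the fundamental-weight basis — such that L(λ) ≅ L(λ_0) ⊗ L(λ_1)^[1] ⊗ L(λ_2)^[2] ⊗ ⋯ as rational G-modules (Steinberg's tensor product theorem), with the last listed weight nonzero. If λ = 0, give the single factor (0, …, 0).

((0, 2, 1, 2, 0), (2, 0, 0, 2, 1), (2, 1, 0, 0, 2))

Change of basis e → ω: c = M·v where v = (-718, -1520, -222, 1061, -155):
  c_1 = (0)·(-718) + (1)·(-1520) + (4)·(-222) + 2·1061 + (-2)·(-155) = 24
  c_2 = (2)·(-718) + (0)·(-1520) + (9)·(-222) + 5·1061 + (12)·(-155) = 11
  c_3 = (2)·(-718) + (7)·(-1520) + (16)·(-222) + 14·1061 + (-5)·(-155) = 1
  c_4 = (-4)·(-718) + (2)·(-1520) + (-14)·(-222) + (-7)·(1061) + (-29)·(-155) = 8
  c_5 = (9)·(-718) + (-15)·(-1520) + (25)·(-222) + 3·1061 + (90)·(-155) = 21
p = 3; digits c_i = Σ_j d_{ij}·3^j, 0 ≤ d_{ij} < 3:
  c_1 = 24 = 0·3^0 + 2·3^1 + 2·3^2
  c_2 = 11 = 2·3^0 + 0·3^1 + 1·3^2
  c_3 = 1 = 1·3^0
  c_4 = 8 = 2·3^0 + 2·3^1
  c_5 = 21 = 0·3^0 + 1·3^1 + 2·3^2
Factor λ_0 = (0, 2, 1, 2, 0)
Factor λ_1 = (2, 0, 0, 2, 1)
Factor λ_2 = (2, 1, 0, 0, 2)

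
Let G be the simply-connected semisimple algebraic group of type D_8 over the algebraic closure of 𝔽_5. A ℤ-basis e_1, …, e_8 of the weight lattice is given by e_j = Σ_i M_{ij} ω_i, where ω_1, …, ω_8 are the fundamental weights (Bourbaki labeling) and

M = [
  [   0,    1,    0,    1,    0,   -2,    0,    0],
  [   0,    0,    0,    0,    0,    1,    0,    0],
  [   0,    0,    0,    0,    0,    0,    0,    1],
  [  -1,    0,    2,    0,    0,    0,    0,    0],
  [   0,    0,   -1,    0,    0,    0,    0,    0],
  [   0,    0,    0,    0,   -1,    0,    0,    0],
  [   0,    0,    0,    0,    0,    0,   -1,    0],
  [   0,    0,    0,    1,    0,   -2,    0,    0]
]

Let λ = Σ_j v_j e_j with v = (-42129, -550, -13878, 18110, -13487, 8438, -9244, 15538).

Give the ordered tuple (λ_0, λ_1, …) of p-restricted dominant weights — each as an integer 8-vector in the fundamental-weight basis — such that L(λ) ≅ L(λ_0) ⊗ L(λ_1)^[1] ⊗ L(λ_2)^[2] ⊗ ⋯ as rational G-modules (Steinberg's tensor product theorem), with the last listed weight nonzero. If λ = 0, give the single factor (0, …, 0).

Change of basis e → ω: c = M·v where v = (-42129, -550, -13878, 18110, -13487, 8438, -9244, 15538):
  c_1 = 0*-42129 + 1*-550 + 0*-13878 + 1*18110 + 0*-13487 + -2*8438 + 0*-9244 + 0*15538 = 684
  c_2 = 0*-42129 + 0*-550 + 0*-13878 + 0*18110 + 0*-13487 + 1*8438 + 0*-9244 + 0*15538 = 8438
  c_3 = 0*-42129 + 0*-550 + 0*-13878 + 0*18110 + 0*-13487 + 0*8438 + 0*-9244 + 1*15538 = 15538
  c_4 = -1*-42129 + 0*-550 + 2*-13878 + 0*18110 + 0*-13487 + 0*8438 + 0*-9244 + 0*15538 = 14373
  c_5 = 0*-42129 + 0*-550 + -1*-13878 + 0*18110 + 0*-13487 + 0*8438 + 0*-9244 + 0*15538 = 13878
  c_6 = 0*-42129 + 0*-550 + 0*-13878 + 0*18110 + -1*-13487 + 0*8438 + 0*-9244 + 0*15538 = 13487
  c_7 = 0*-42129 + 0*-550 + 0*-13878 + 0*18110 + 0*-13487 + 0*8438 + -1*-9244 + 0*15538 = 9244
  c_8 = 0*-42129 + 0*-550 + 0*-13878 + 1*18110 + 0*-13487 + -2*8438 + 0*-9244 + 0*15538 = 1234
Base-5 expansion of each c_i:
  c_1 = 684 = 4·5^0 + 1·5^1 + 2·5^2 + 0·5^3 + 1·5^4
  c_2 = 8438 = 3·5^0 + 2·5^1 + 2·5^2 + 2·5^3 + 3·5^4 + 2·5^5
  c_3 = 15538 = 3·5^0 + 2·5^1 + 1·5^2 + 4·5^3 + 4·5^4 + 4·5^5
  c_4 = 14373 = 3·5^0 + 4·5^1 + 4·5^2 + 4·5^3 + 2·5^4 + 4·5^5
  c_5 = 13878 = 3·5^0 + 0·5^1 + 0·5^2 + 1·5^3 + 2·5^4 + 4·5^5
  c_6 = 13487 = 2·5^0 + 2·5^1 + 4·5^2 + 2·5^3 + 1·5^4 + 4·5^5
  c_7 = 9244 = 4·5^0 + 3·5^1 + 4·5^2 + 3·5^3 + 4·5^4 + 2·5^5
  c_8 = 1234 = 4·5^0 + 1·5^1 + 4·5^2 + 4·5^3 + 1·5^4
Factor λ_0 = (4, 3, 3, 3, 3, 2, 4, 4)
Factor λ_1 = (1, 2, 2, 4, 0, 2, 3, 1)
Factor λ_2 = (2, 2, 1, 4, 0, 4, 4, 4)
Factor λ_3 = (0, 2, 4, 4, 1, 2, 3, 4)
Factor λ_4 = (1, 3, 4, 2, 2, 1, 4, 1)
Factor λ_5 = (0, 2, 4, 4, 4, 4, 2, 0)

((4, 3, 3, 3, 3, 2, 4, 4), (1, 2, 2, 4, 0, 2, 3, 1), (2, 2, 1, 4, 0, 4, 4, 4), (0, 2, 4, 4, 1, 2, 3, 4), (1, 3, 4, 2, 2, 1, 4, 1), (0, 2, 4, 4, 4, 4, 2, 0))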